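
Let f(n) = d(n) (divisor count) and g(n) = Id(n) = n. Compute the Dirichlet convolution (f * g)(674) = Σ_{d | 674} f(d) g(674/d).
(d * Id)(674) = 1356

Divisors of 674: [1, 2, 337, 674]. For each d | 674:
  d = 1: d(1) · Id(674/1) = 1 · 674 = 674
  d = 2: d(2) · Id(674/2) = 2 · 337 = 674
  d = 337: d(337) · Id(674/337) = 2 · 2 = 4
  d = 674: d(674) · Id(674/674) = 4 · 1 = 4
Summing: (d * Id)(674) = 674 + 674 + 4 + 4 = 1356.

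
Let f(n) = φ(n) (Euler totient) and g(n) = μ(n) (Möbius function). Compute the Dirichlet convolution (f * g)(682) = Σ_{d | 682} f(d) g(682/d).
(φ * μ)(682) = 0

Divisors of 682: [1, 2, 11, 22, 31, 62, 341, 682]. For each d | 682:
  d = 1: φ(1) · μ(682/1) = 1 · -1 = -1
  d = 2: φ(2) · μ(682/2) = 1 · 1 = 1
  d = 11: φ(11) · μ(682/11) = 10 · 1 = 10
  d = 22: φ(22) · μ(682/22) = 10 · -1 = -10
  d = 31: φ(31) · μ(682/31) = 30 · 1 = 30
  d = 62: φ(62) · μ(682/62) = 30 · -1 = -30
  d = 341: φ(341) · μ(682/341) = 300 · -1 = -300
  d = 682: φ(682) · μ(682/682) = 300 · 1 = 300
Summing: (φ * μ)(682) = -1 + 1 + 10 + -10 + 30 + -30 + -300 + 300 = 0.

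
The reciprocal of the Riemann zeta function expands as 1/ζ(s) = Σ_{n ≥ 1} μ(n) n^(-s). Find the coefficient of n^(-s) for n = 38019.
μ(38019) = 1

Factor n = 38019 = 3 · 19 · 23 · 29. μ(n) = 0 if any exponent ≥ 2 (not squarefree); otherwise μ(n) = (−1)^{ω(n)} where ω(n) is the number of distinct prime factors. Applying: μ(38019) = 1.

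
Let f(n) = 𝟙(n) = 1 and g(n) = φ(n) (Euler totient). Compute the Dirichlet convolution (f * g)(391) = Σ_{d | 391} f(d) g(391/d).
(𝟙 * φ)(391) = 391

Divisors of 391: [1, 17, 23, 391]. For each d | 391:
  d = 1: 𝟙(1) · φ(391/1) = 1 · 352 = 352
  d = 17: 𝟙(17) · φ(391/17) = 1 · 22 = 22
  d = 23: 𝟙(23) · φ(391/23) = 1 · 16 = 16
  d = 391: 𝟙(391) · φ(391/391) = 1 · 1 = 1
Summing: (𝟙 * φ)(391) = 352 + 22 + 16 + 1 = 391.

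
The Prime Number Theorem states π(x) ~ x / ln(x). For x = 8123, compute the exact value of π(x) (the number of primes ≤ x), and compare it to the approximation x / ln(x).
π(8123) = 1022;  x/ln(x) ≈ 902.31;  relative error ≈ 11.71%.

Directly count primes up to 8123: π(8123) = 1022. The PNT approximation gives 8123/ln(8123) ≈ 8123/9.00245 ≈ 902.31. Relative error (π(x) − x/ln(x)) / π(x) ≈ 11.71%; the approximation is known to undercount slightly (Li(x) is a better estimate).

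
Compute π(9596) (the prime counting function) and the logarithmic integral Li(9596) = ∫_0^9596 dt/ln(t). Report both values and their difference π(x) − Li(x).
π(9596) = 1184;  Li(9596) ≈ 1202.18;  π(x) − Li(x) ≈ -18.18.

Direct count of primes ≤ 9596 gives π(9596) = 1184. Numerical evaluation of the logarithmic integral gives Li(9596) ≈ 1202.18. The difference π(x) − Li(x) ≈ -18.18 is typically negative for small/moderate x (Li(x) overestimates), though Littlewood's theorem shows this sign changes infinitely often.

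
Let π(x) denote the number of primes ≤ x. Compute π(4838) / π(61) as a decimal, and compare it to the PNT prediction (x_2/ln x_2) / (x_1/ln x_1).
π(4838)/π(61) = 650/18 ≈ 36.1111;  PNT prediction ≈ 38.4288.

π(61) = 18 and π(4838) = 650, so π(4838)/π(61) ≈ 36.1111. The PNT-predicted ratio is (4838/ln(4838)) / (61/ln(61)) ≈ 38.4288. The two agree to within a few percent, as expected.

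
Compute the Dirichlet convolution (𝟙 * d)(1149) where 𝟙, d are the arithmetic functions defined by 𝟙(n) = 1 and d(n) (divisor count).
(𝟙 * d)(1149) = 9

Divisors of 1149: [1, 3, 383, 1149]. For each d | 1149:
  d = 1: 𝟙(1) · d(1149/1) = 1 · 4 = 4
  d = 3: 𝟙(3) · d(1149/3) = 1 · 2 = 2
  d = 383: 𝟙(383) · d(1149/383) = 1 · 2 = 2
  d = 1149: 𝟙(1149) · d(1149/1149) = 1 · 1 = 1
Summing: (𝟙 * d)(1149) = 4 + 2 + 2 + 1 = 9.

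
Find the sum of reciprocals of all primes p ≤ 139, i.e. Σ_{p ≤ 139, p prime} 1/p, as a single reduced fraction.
Σ 1/p = 18825509850919239131453102166593625244431364344421618363/10014646650599190067509233131649940057366334653200433090

π(139) = 34, so the primes ≤ 139 are [2, 3, 5, 7, 11, 13, 17, 19, 23, 29, 31, 37, 41, 43, 47, 53, 59, 61, 67, 71, 73, 79, 83, 89, 97, 101, 103, 107, 109, 113, 127, 131, 137, 139]. Summing 1/p over these primes: 18825509850919239131453102166593625244431364344421618363/10014646650599190067509233131649940057366334653200433090 ≈ 1.8798. Mertens estimate ln ln(139) + 0.2615 ≈ 1.8577.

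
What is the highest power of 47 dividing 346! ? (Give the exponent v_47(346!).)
v_47(346!) = 7

Legendre's formula: v_p(n!) = Σ_{k ≥ 1} ⌊n / p^k⌋. For p = 47, n = 346, the terms are:
  ⌊346/47^1⌋ = ⌊346/47⌋ = 7
(the next term ⌊346/47^2⌋ = 0, terminating the sum). Summing: v_47(346!) = 7 = 7.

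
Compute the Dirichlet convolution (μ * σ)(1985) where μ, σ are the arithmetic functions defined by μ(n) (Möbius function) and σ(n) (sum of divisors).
(μ * σ)(1985) = 1985

Divisors of 1985: [1, 5, 397, 1985]. For each d | 1985:
  d = 1: μ(1) · σ(1985/1) = 1 · 2388 = 2388
  d = 5: μ(5) · σ(1985/5) = -1 · 398 = -398
  d = 397: μ(397) · σ(1985/397) = -1 · 6 = -6
  d = 1985: μ(1985) · σ(1985/1985) = 1 · 1 = 1
Summing: (μ * σ)(1985) = 2388 + -398 + -6 + 1 = 1985.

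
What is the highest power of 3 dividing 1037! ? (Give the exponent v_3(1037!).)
v_3(1037!) = 515

Legendre's formula: v_p(n!) = Σ_{k ≥ 1} ⌊n / p^k⌋. For p = 3, n = 1037, the terms are:
  ⌊1037/3^1⌋ = ⌊1037/3⌋ = 345
  ⌊1037/3^2⌋ = ⌊1037/9⌋ = 115
  ⌊1037/3^3⌋ = ⌊1037/27⌋ = 38
  ⌊1037/3^4⌋ = ⌊1037/81⌋ = 12
  ⌊1037/3^5⌋ = ⌊1037/243⌋ = 4
  ⌊1037/3^6⌋ = ⌊1037/729⌋ = 1
(the next term ⌊1037/3^7⌋ = 0, terminating the sum). Summing: v_3(1037!) = 345 + 115 + 38 + 12 + 4 + 1 = 515.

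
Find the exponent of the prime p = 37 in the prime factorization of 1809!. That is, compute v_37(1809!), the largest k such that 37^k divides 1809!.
v_37(1809!) = 49

Legendre's formula: v_p(n!) = Σ_{k ≥ 1} ⌊n / p^k⌋. For p = 37, n = 1809, the terms are:
  ⌊1809/37^1⌋ = ⌊1809/37⌋ = 48
  ⌊1809/37^2⌋ = ⌊1809/1369⌋ = 1
(the next term ⌊1809/37^3⌋ = 0, terminating the sum). Summing: v_37(1809!) = 48 + 1 = 49.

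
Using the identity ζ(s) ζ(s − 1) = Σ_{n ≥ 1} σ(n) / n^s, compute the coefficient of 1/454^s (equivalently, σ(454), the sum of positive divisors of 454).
σ(454) = 684

In the product (Σ m^0/m^s)(Σ k / k^s) = Σ (Σ_{d | n} d) / n^s, the coefficient of 1/n^s is σ(n) = Σ_{d | n} d. For n = 454, divisors are [1, 2, 227, 454]; summing: σ(454) = 684.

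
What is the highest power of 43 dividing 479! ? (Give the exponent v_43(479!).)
v_43(479!) = 11

Legendre's formula: v_p(n!) = Σ_{k ≥ 1} ⌊n / p^k⌋. For p = 43, n = 479, the terms are:
  ⌊479/43^1⌋ = ⌊479/43⌋ = 11
(the next term ⌊479/43^2⌋ = 0, terminating the sum). Summing: v_43(479!) = 11 = 11.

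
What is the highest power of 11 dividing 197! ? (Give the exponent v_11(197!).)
v_11(197!) = 18

Legendre's formula: v_p(n!) = Σ_{k ≥ 1} ⌊n / p^k⌋. For p = 11, n = 197, the terms are:
  ⌊197/11^1⌋ = ⌊197/11⌋ = 17
  ⌊197/11^2⌋ = ⌊197/121⌋ = 1
(the next term ⌊197/11^3⌋ = 0, terminating the sum). Summing: v_11(197!) = 17 + 1 = 18.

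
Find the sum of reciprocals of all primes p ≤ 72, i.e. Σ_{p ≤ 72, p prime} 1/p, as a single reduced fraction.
Σ 1/p = 972416614407737400870501653/557940830126698960967415390

π(72) = 20, so the primes ≤ 72 are [2, 3, 5, 7, 11, 13, 17, 19, 23, 29, 31, 37, 41, 43, 47, 53, 59, 61, 67, 71]. Summing 1/p over these primes: 972416614407737400870501653/557940830126698960967415390 ≈ 1.7429. Mertens estimate ln ln(72) + 0.2615 ≈ 1.7147.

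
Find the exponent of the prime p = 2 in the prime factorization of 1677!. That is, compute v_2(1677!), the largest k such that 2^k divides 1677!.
v_2(1677!) = 1671

Legendre's formula: v_p(n!) = Σ_{k ≥ 1} ⌊n / p^k⌋. For p = 2, n = 1677, the terms are:
  ⌊1677/2^1⌋ = ⌊1677/2⌋ = 838
  ⌊1677/2^2⌋ = ⌊1677/4⌋ = 419
  ⌊1677/2^3⌋ = ⌊1677/8⌋ = 209
  ⌊1677/2^4⌋ = ⌊1677/16⌋ = 104
  ⌊1677/2^5⌋ = ⌊1677/32⌋ = 52
  ⌊1677/2^6⌋ = ⌊1677/64⌋ = 26
  ⌊1677/2^7⌋ = ⌊1677/128⌋ = 13
  ⌊1677/2^8⌋ = ⌊1677/256⌋ = 6
  ⌊1677/2^9⌋ = ⌊1677/512⌋ = 3
  ⌊1677/2^10⌋ = ⌊1677/1024⌋ = 1
(the next term ⌊1677/2^11⌋ = 0, terminating the sum). Summing: v_2(1677!) = 838 + 419 + 209 + 104 + 52 + 26 + 13 + 6 + 3 + 1 = 1671.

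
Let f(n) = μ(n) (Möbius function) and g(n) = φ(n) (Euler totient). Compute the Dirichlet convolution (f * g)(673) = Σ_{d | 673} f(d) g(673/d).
(μ * φ)(673) = 671

Divisors of 673: [1, 673]. For each d | 673:
  d = 1: μ(1) · φ(673/1) = 1 · 672 = 672
  d = 673: μ(673) · φ(673/673) = -1 · 1 = -1
Summing: (μ * φ)(673) = 672 + -1 = 671.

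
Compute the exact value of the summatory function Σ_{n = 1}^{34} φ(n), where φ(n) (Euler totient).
Σ_{n ≤ 34} φ(n) = 360

Compute φ(n) for each 1 ≤ n ≤ 34: φ(1) = 1, φ(2) = 1, φ(3) = 2, φ(4) = 2, φ(5) = 4, φ(6) = 2, φ(7) = 6, φ(8) = 4, φ(9) = 6, φ(10) = 4, φ(11) = 10, φ(12) = 4, φ(13) = 12, φ(14) = 6, φ(15) = 8, φ(16) = 8, φ(17) = 16, φ(18) = 6, φ(19) = 18, φ(20) = 8, φ(21) = 12, φ(22) = 10, φ(23) = 22, φ(24) = 8, φ(25) = 20, φ(26) = 12, φ(27) = 18, φ(28) = 12, φ(29) = 28, φ(30) = 8, φ(31) = 30, φ(32) = 16, φ(33) = 20, φ(34) = 16. Summing all 34 values: 360. (Average order: Σ_{n ≤ x} φ(n) ~ (3/π²) x². For x = 34, (3/π²)·34² ≈ 351.38.)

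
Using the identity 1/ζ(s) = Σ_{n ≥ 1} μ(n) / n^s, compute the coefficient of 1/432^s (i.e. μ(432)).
μ(432) = 0

Factor n = 432 = 2^4 · 3^3. μ(n) = 0 if any exponent ≥ 2 (not squarefree); otherwise μ(n) = (−1)^{ω(n)} where ω(n) is the number of distinct prime factors. Applying: μ(432) = 0.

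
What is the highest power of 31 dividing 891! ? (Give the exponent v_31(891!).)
v_31(891!) = 28

Legendre's formula: v_p(n!) = Σ_{k ≥ 1} ⌊n / p^k⌋. For p = 31, n = 891, the terms are:
  ⌊891/31^1⌋ = ⌊891/31⌋ = 28
(the next term ⌊891/31^2⌋ = 0, terminating the sum). Summing: v_31(891!) = 28 = 28.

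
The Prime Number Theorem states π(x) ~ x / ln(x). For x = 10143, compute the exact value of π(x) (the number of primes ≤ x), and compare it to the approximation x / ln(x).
π(10143) = 1245;  x/ln(x) ≈ 1099.57;  relative error ≈ 11.68%.

Directly count primes up to 10143: π(10143) = 1245. The PNT approximation gives 10143/ln(10143) ≈ 10143/9.22454 ≈ 1099.57. Relative error (π(x) − x/ln(x)) / π(x) ≈ 11.68%; the approximation is known to undercount slightly (Li(x) is a better estimate).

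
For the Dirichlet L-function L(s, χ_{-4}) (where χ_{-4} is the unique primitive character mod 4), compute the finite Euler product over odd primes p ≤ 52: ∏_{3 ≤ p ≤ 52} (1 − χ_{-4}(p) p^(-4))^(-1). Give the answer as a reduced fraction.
∏ = 424022009220093808147330044599350686845258380222853/428762185161728930691534489551822091105495385374720

The odd primes p ≤ 52 are [3, 5, 7, 11, 13, 17, 19, 23, 29, 31, 37, 41, 43, 47]. For each, χ(p) = 1 if p ≡ 1 mod 4, χ(p) = −1 if p ≡ 3 mod 4. Taking (1 − χ(p)/p^4)^(-1) = p^4/(p^4 − χ(p)): (1 − (-1)/3^4)^(-1) · (1 − (1)/5^4)^(-1) · (1 − (-1)/7^4)^(-1) · (1 − (-1)/11^4)^(-1) · (1 − (1)/13^4)^(-1) · (1 − (1)/17^4)^(-1) · (1 − (-1)/19^4)^(-1) · (1 − (-1)/23^4)^(-1) · (1 − (1)/29^4)^(-1) · (1 − (-1)/31^4)^(-1) · (1 − (1)/37^4)^(-1) · (1 − (1)/41^4)^(-1) · (1 − (-1)/43^4)^(-1) · (1 − (-1)/47^4)^(-1) = 424022009220093808147330044599350686845258380222853/428762185161728930691534489551822091105495385374720.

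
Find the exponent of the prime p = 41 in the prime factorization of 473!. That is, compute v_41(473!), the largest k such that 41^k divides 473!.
v_41(473!) = 11

Legendre's formula: v_p(n!) = Σ_{k ≥ 1} ⌊n / p^k⌋. For p = 41, n = 473, the terms are:
  ⌊473/41^1⌋ = ⌊473/41⌋ = 11
(the next term ⌊473/41^2⌋ = 0, terminating the sum). Summing: v_41(473!) = 11 = 11.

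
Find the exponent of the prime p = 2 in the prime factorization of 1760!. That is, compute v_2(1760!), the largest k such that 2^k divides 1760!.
v_2(1760!) = 1755

Legendre's formula: v_p(n!) = Σ_{k ≥ 1} ⌊n / p^k⌋. For p = 2, n = 1760, the terms are:
  ⌊1760/2^1⌋ = ⌊1760/2⌋ = 880
  ⌊1760/2^2⌋ = ⌊1760/4⌋ = 440
  ⌊1760/2^3⌋ = ⌊1760/8⌋ = 220
  ⌊1760/2^4⌋ = ⌊1760/16⌋ = 110
  ⌊1760/2^5⌋ = ⌊1760/32⌋ = 55
  ⌊1760/2^6⌋ = ⌊1760/64⌋ = 27
  ⌊1760/2^7⌋ = ⌊1760/128⌋ = 13
  ⌊1760/2^8⌋ = ⌊1760/256⌋ = 6
  ⌊1760/2^9⌋ = ⌊1760/512⌋ = 3
  ⌊1760/2^10⌋ = ⌊1760/1024⌋ = 1
(the next term ⌊1760/2^11⌋ = 0, terminating the sum). Summing: v_2(1760!) = 880 + 440 + 220 + 110 + 55 + 27 + 13 + 6 + 3 + 1 = 1755.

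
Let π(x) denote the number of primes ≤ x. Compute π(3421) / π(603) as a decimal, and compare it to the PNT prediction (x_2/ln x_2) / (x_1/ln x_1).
π(3421)/π(603) = 480/110 ≈ 4.3636;  PNT prediction ≈ 4.4632.

π(603) = 110 and π(3421) = 480, so π(3421)/π(603) ≈ 4.3636. The PNT-predicted ratio is (3421/ln(3421)) / (603/ln(603)) ≈ 4.4632. The two agree to within a few percent, as expected.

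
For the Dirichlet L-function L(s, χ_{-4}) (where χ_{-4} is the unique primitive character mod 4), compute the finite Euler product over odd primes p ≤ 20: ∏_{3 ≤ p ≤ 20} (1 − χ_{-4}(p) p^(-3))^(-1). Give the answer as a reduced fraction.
∏ = 2463517706231725/2542314678779904

The odd primes p ≤ 20 are [3, 5, 7, 11, 13, 17, 19]. For each, χ(p) = 1 if p ≡ 1 mod 4, χ(p) = −1 if p ≡ 3 mod 4. Taking (1 − χ(p)/p^3)^(-1) = p^3/(p^3 − χ(p)): (1 − (-1)/3^3)^(-1) · (1 − (1)/5^3)^(-1) · (1 − (-1)/7^3)^(-1) · (1 − (-1)/11^3)^(-1) · (1 − (1)/13^3)^(-1) · (1 − (1)/17^3)^(-1) · (1 − (-1)/19^3)^(-1) = 2463517706231725/2542314678779904.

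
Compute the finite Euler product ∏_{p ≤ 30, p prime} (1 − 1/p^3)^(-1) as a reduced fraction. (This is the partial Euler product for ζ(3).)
∏ = 1089297728822056325/906313660797210624

The primes p ≤ 30 are [2, 3, 5, 7, 11, 13, 17, 19, 23, 29]. For each prime, (1 − 1/p^3)^(-1) = p^3 / (p^3 − 1). The product is (1 − 1/2^3)^(-1), (1 − 1/3^3)^(-1), (1 − 1/5^3)^(-1), (1 − 1/7^3)^(-1), (1 − 1/11^3)^(-1), (1 − 1/13^3)^(-1), (1 − 1/17^3)^(-1), (1 − 1/19^3)^(-1), (1 − 1/23^3)^(-1), (1 − 1/29^3)^(-1) = ∏ p^3 / (p^3 − 1) = 1089297728822056325/906313660797210624.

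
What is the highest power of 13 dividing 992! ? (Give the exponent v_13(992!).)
v_13(992!) = 81

Legendre's formula: v_p(n!) = Σ_{k ≥ 1} ⌊n / p^k⌋. For p = 13, n = 992, the terms are:
  ⌊992/13^1⌋ = ⌊992/13⌋ = 76
  ⌊992/13^2⌋ = ⌊992/169⌋ = 5
(the next term ⌊992/13^3⌋ = 0, terminating the sum). Summing: v_13(992!) = 76 + 5 = 81.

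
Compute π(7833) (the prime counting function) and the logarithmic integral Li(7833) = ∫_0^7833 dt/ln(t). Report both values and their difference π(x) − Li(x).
π(7833) = 990;  Li(7833) ≈ 1007.81;  π(x) − Li(x) ≈ -17.81.

Direct count of primes ≤ 7833 gives π(7833) = 990. Numerical evaluation of the logarithmic integral gives Li(7833) ≈ 1007.81. The difference π(x) − Li(x) ≈ -17.81 is typically negative for small/moderate x (Li(x) overestimates), though Littlewood's theorem shows this sign changes infinitely often.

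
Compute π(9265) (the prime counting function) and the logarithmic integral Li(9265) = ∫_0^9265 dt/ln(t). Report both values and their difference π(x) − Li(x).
π(9265) = 1147;  Li(9265) ≈ 1166.01;  π(x) − Li(x) ≈ -19.01.

Direct count of primes ≤ 9265 gives π(9265) = 1147. Numerical evaluation of the logarithmic integral gives Li(9265) ≈ 1166.01. The difference π(x) − Li(x) ≈ -19.01 is typically negative for small/moderate x (Li(x) overestimates), though Littlewood's theorem shows this sign changes infinitely often.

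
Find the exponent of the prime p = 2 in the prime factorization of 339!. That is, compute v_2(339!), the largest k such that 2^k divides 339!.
v_2(339!) = 334

Legendre's formula: v_p(n!) = Σ_{k ≥ 1} ⌊n / p^k⌋. For p = 2, n = 339, the terms are:
  ⌊339/2^1⌋ = ⌊339/2⌋ = 169
  ⌊339/2^2⌋ = ⌊339/4⌋ = 84
  ⌊339/2^3⌋ = ⌊339/8⌋ = 42
  ⌊339/2^4⌋ = ⌊339/16⌋ = 21
  ⌊339/2^5⌋ = ⌊339/32⌋ = 10
  ⌊339/2^6⌋ = ⌊339/64⌋ = 5
  ⌊339/2^7⌋ = ⌊339/128⌋ = 2
  ⌊339/2^8⌋ = ⌊339/256⌋ = 1
(the next term ⌊339/2^9⌋ = 0, terminating the sum). Summing: v_2(339!) = 169 + 84 + 42 + 21 + 10 + 5 + 2 + 1 = 334.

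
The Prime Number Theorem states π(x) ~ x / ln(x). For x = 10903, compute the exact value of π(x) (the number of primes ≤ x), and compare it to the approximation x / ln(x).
π(10903) = 1326;  x/ln(x) ≈ 1172.77;  relative error ≈ 11.56%.

Directly count primes up to 10903: π(10903) = 1326. The PNT approximation gives 10903/ln(10903) ≈ 10903/9.29679 ≈ 1172.77. Relative error (π(x) − x/ln(x)) / π(x) ≈ 11.56%; the approximation is known to undercount slightly (Li(x) is a better estimate).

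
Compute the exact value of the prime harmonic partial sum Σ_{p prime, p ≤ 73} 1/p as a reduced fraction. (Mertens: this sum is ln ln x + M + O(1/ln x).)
Σ 1/p = 71544353681891529224514036059/40729680599249024150621323470

π(73) = 21, so the primes ≤ 73 are [2, 3, 5, 7, 11, 13, 17, 19, 23, 29, 31, 37, 41, 43, 47, 53, 59, 61, 67, 71, 73]. Summing 1/p over these primes: 71544353681891529224514036059/40729680599249024150621323470 ≈ 1.7566. Mertens estimate ln ln(73) + 0.2615 ≈ 1.7179.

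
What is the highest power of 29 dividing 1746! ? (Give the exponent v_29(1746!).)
v_29(1746!) = 62

Legendre's formula: v_p(n!) = Σ_{k ≥ 1} ⌊n / p^k⌋. For p = 29, n = 1746, the terms are:
  ⌊1746/29^1⌋ = ⌊1746/29⌋ = 60
  ⌊1746/29^2⌋ = ⌊1746/841⌋ = 2
(the next term ⌊1746/29^3⌋ = 0, terminating the sum). Summing: v_29(1746!) = 60 + 2 = 62.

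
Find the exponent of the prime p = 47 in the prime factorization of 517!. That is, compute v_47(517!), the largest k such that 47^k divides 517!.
v_47(517!) = 11

Legendre's formula: v_p(n!) = Σ_{k ≥ 1} ⌊n / p^k⌋. For p = 47, n = 517, the terms are:
  ⌊517/47^1⌋ = ⌊517/47⌋ = 11
(the next term ⌊517/47^2⌋ = 0, terminating the sum). Summing: v_47(517!) = 11 = 11.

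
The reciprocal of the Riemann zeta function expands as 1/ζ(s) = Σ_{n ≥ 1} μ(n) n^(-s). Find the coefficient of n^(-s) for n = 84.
μ(84) = 0

Factor n = 84 = 2^2 · 3 · 7. μ(n) = 0 if any exponent ≥ 2 (not squarefree); otherwise μ(n) = (−1)^{ω(n)} where ω(n) is the number of distinct prime factors. Applying: μ(84) = 0.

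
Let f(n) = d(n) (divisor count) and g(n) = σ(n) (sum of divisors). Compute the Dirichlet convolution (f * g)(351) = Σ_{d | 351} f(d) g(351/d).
(d * σ)(351) = 1312

Divisors of 351: [1, 3, 9, 13, 27, 39, 117, 351]. For each d | 351:
  d = 1: d(1) · σ(351/1) = 1 · 560 = 560
  d = 3: d(3) · σ(351/3) = 2 · 182 = 364
  d = 9: d(9) · σ(351/9) = 3 · 56 = 168
  d = 13: d(13) · σ(351/13) = 2 · 40 = 80
  d = 27: d(27) · σ(351/27) = 4 · 14 = 56
  d = 39: d(39) · σ(351/39) = 4 · 13 = 52
  d = 117: d(117) · σ(351/117) = 6 · 4 = 24
  d = 351: d(351) · σ(351/351) = 8 · 1 = 8
Summing: (d * σ)(351) = 560 + 364 + 168 + 80 + 56 + 52 + 24 + 8 = 1312.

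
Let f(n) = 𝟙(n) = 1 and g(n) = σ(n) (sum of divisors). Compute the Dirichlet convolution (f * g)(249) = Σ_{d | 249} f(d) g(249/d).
(𝟙 * σ)(249) = 425

Divisors of 249: [1, 3, 83, 249]. For each d | 249:
  d = 1: 𝟙(1) · σ(249/1) = 1 · 336 = 336
  d = 3: 𝟙(3) · σ(249/3) = 1 · 84 = 84
  d = 83: 𝟙(83) · σ(249/83) = 1 · 4 = 4
  d = 249: 𝟙(249) · σ(249/249) = 1 · 1 = 1
Summing: (𝟙 * σ)(249) = 336 + 84 + 4 + 1 = 425.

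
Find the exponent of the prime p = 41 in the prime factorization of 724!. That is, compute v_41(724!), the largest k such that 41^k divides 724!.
v_41(724!) = 17

Legendre's formula: v_p(n!) = Σ_{k ≥ 1} ⌊n / p^k⌋. For p = 41, n = 724, the terms are:
  ⌊724/41^1⌋ = ⌊724/41⌋ = 17
(the next term ⌊724/41^2⌋ = 0, terminating the sum). Summing: v_41(724!) = 17 = 17.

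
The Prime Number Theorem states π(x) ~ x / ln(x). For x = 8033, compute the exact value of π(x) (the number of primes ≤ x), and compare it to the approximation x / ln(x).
π(8033) = 1010;  x/ln(x) ≈ 893.42;  relative error ≈ 11.54%.

Directly count primes up to 8033: π(8033) = 1010. The PNT approximation gives 8033/ln(8033) ≈ 8033/8.99131 ≈ 893.42. Relative error (π(x) − x/ln(x)) / π(x) ≈ 11.54%; the approximation is known to undercount slightly (Li(x) is a better estimate).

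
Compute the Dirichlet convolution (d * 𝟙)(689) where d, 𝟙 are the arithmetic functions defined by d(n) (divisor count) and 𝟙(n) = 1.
(d * 𝟙)(689) = 9

Divisors of 689: [1, 13, 53, 689]. For each d | 689:
  d = 1: d(1) · 𝟙(689/1) = 1 · 1 = 1
  d = 13: d(13) · 𝟙(689/13) = 2 · 1 = 2
  d = 53: d(53) · 𝟙(689/53) = 2 · 1 = 2
  d = 689: d(689) · 𝟙(689/689) = 4 · 1 = 4
Summing: (d * 𝟙)(689) = 1 + 2 + 2 + 4 = 9.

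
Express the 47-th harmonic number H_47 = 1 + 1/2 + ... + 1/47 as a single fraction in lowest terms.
H_47 = 280682601097106968469/63245806209101973600

Direct summation: H_47 = 1 + 1/2 + ... + 1/47. The least common denominator is lcm(1, ..., 47) = 442720643463713815200; over this denominator the numerator is 442720643463713815200 + 221360321731856907600 + 147573547821237938400 + 110680160865928453800 + 88544128692742763040 + 73786773910618969200 + 63245806209101973600 + 55340080432964226900 + 49191182607079312800 + 44272064346371381520 + 40247331223973983200 + 36893386955309484600 + 34055434112593370400 + 31622903104550986800 + 29514709564247587680 + 27670040216482113450 + 26042390791983165600 + 24595591303539656400 + 23301086498090200800 + 22136032173185690760 + 21081935403033991200 + 20123665611986991600 + 19248723628857122400 + 18446693477654742300 + 17708825738548552608 + 17027717056296685200 + 16397060869026437600 + 15811451552275493400 + 15266229084955648800 + 14757354782123793840 + 14281311079474639200 + 13835020108241056725 + 13415777074657994400 + 13021195395991582800 + 12649161241820394720 + 12297795651769828200 + 11965422796316589600 + 11650543249045100400 + 11351811370864456800 + 11068016086592845380 + 10798064474724727200 + 10540967701516995600 + 10295828917760786400 + 10061832805993495800 + 9838236521415862560 + 9624361814428561200 + 9419588158802421600 = 1964778207679748779283, so H_47 = 1964778207679748779283/442720643463713815200; reducing by gcd(1964778207679748779283, 442720643463713815200) = 7 gives 280682601097106968469/63245806209101973600 ≈ 4.43796. (The PNT-adjacent estimate ln(47) + γ ≈ 4.42736 matches within O(1/n).)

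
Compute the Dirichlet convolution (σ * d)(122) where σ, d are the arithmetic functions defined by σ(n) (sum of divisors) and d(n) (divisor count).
(σ * d)(122) = 320

Divisors of 122: [1, 2, 61, 122]. For each d | 122:
  d = 1: σ(1) · d(122/1) = 1 · 4 = 4
  d = 2: σ(2) · d(122/2) = 3 · 2 = 6
  d = 61: σ(61) · d(122/61) = 62 · 2 = 124
  d = 122: σ(122) · d(122/122) = 186 · 1 = 186
Summing: (σ * d)(122) = 4 + 6 + 124 + 186 = 320.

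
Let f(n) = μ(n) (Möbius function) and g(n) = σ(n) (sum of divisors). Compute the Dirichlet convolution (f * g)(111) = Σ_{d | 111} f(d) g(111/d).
(μ * σ)(111) = 111

Divisors of 111: [1, 3, 37, 111]. For each d | 111:
  d = 1: μ(1) · σ(111/1) = 1 · 152 = 152
  d = 3: μ(3) · σ(111/3) = -1 · 38 = -38
  d = 37: μ(37) · σ(111/37) = -1 · 4 = -4
  d = 111: μ(111) · σ(111/111) = 1 · 1 = 1
Summing: (μ * σ)(111) = 152 + -38 + -4 + 1 = 111.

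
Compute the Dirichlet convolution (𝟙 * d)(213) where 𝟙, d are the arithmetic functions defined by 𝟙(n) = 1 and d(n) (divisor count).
(𝟙 * d)(213) = 9

Divisors of 213: [1, 3, 71, 213]. For each d | 213:
  d = 1: 𝟙(1) · d(213/1) = 1 · 4 = 4
  d = 3: 𝟙(3) · d(213/3) = 1 · 2 = 2
  d = 71: 𝟙(71) · d(213/71) = 1 · 2 = 2
  d = 213: 𝟙(213) · d(213/213) = 1 · 1 = 1
Summing: (𝟙 * d)(213) = 4 + 2 + 2 + 1 = 9.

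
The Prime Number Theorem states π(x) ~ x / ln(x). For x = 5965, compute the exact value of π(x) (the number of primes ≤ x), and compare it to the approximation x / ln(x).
π(5965) = 781;  x/ln(x) ≈ 686.13;  relative error ≈ 12.15%.

Directly count primes up to 5965: π(5965) = 781. The PNT approximation gives 5965/ln(5965) ≈ 5965/8.69366 ≈ 686.13. Relative error (π(x) − x/ln(x)) / π(x) ≈ 12.15%; the approximation is known to undercount slightly (Li(x) is a better estimate).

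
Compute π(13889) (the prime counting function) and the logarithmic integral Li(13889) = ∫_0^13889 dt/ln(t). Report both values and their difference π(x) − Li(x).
π(13889) = 1641;  Li(13889) ≈ 1660.63;  π(x) − Li(x) ≈ -19.63.

Direct count of primes ≤ 13889 gives π(13889) = 1641. Numerical evaluation of the logarithmic integral gives Li(13889) ≈ 1660.63. The difference π(x) − Li(x) ≈ -19.63 is typically negative for small/moderate x (Li(x) overestimates), though Littlewood's theorem shows this sign changes infinitely often.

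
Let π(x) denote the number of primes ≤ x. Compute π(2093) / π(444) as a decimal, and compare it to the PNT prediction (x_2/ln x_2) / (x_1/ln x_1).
π(2093)/π(444) = 316/86 ≈ 3.6744;  PNT prediction ≈ 3.7581.

π(444) = 86 and π(2093) = 316, so π(2093)/π(444) ≈ 3.6744. The PNT-predicted ratio is (2093/ln(2093)) / (444/ln(444)) ≈ 3.7581. The two agree to within a few percent, as expected.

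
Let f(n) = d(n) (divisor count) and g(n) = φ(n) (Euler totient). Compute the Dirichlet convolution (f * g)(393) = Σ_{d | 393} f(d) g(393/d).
(d * φ)(393) = 528

Divisors of 393: [1, 3, 131, 393]. For each d | 393:
  d = 1: d(1) · φ(393/1) = 1 · 260 = 260
  d = 3: d(3) · φ(393/3) = 2 · 130 = 260
  d = 131: d(131) · φ(393/131) = 2 · 2 = 4
  d = 393: d(393) · φ(393/393) = 4 · 1 = 4
Summing: (d * φ)(393) = 260 + 260 + 4 + 4 = 528.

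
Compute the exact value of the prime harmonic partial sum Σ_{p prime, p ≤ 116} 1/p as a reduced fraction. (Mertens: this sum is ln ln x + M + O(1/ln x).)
Σ 1/p = 58472171373748331322981543916880425472323867753/31610054640417607788145206291543662493274686990

π(116) = 30, so the primes ≤ 116 are [2, 3, 5, 7, 11, 13, 17, 19, 23, 29, 31, 37, 41, 43, 47, 53, 59, 61, 67, 71, 73, 79, 83, 89, 97, 101, 103, 107, 109, 113]. Summing 1/p over these primes: 58472171373748331322981543916880425472323867753/31610054640417607788145206291543662493274686990 ≈ 1.8498. Mertens estimate ln ln(116) + 0.2615 ≈ 1.8204.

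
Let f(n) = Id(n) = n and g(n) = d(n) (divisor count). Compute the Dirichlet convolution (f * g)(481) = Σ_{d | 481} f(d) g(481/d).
(Id * d)(481) = 585

Divisors of 481: [1, 13, 37, 481]. For each d | 481:
  d = 1: Id(1) · d(481/1) = 1 · 4 = 4
  d = 13: Id(13) · d(481/13) = 13 · 2 = 26
  d = 37: Id(37) · d(481/37) = 37 · 2 = 74
  d = 481: Id(481) · d(481/481) = 481 · 1 = 481
Summing: (Id * d)(481) = 4 + 26 + 74 + 481 = 585.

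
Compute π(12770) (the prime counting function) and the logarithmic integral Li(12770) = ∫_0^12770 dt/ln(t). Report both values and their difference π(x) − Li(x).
π(12770) = 1523;  Li(12770) ≈ 1542.81;  π(x) − Li(x) ≈ -19.81.

Direct count of primes ≤ 12770 gives π(12770) = 1523. Numerical evaluation of the logarithmic integral gives Li(12770) ≈ 1542.81. The difference π(x) − Li(x) ≈ -19.81 is typically negative for small/moderate x (Li(x) overestimates), though Littlewood's theorem shows this sign changes infinitely often.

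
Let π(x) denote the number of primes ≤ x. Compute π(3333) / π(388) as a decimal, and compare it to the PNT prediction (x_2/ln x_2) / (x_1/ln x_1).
π(3333)/π(388) = 470/76 ≈ 6.1842;  PNT prediction ≈ 6.3127.

π(388) = 76 and π(3333) = 470, so π(3333)/π(388) ≈ 6.1842. The PNT-predicted ratio is (3333/ln(3333)) / (388/ln(388)) ≈ 6.3127. The two agree to within a few percent, as expected.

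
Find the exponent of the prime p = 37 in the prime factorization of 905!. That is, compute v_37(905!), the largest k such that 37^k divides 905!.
v_37(905!) = 24

Legendre's formula: v_p(n!) = Σ_{k ≥ 1} ⌊n / p^k⌋. For p = 37, n = 905, the terms are:
  ⌊905/37^1⌋ = ⌊905/37⌋ = 24
(the next term ⌊905/37^2⌋ = 0, terminating the sum). Summing: v_37(905!) = 24 = 24.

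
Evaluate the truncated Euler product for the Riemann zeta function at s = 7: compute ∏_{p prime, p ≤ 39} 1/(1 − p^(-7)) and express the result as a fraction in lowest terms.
∏ = 390612576496222063474132638651406606464249171649995563732972174614898335928125/387378248056510136247638717957281013418108703654497719879651674737546587052032

The primes p ≤ 39 are [2, 3, 5, 7, 11, 13, 17, 19, 23, 29, 31, 37]. For each prime, (1 − 1/p^7)^(-1) = p^7 / (p^7 − 1). The product is (1 − 1/2^7)^(-1), (1 − 1/3^7)^(-1), (1 − 1/5^7)^(-1), (1 − 1/7^7)^(-1), (1 − 1/11^7)^(-1), (1 − 1/13^7)^(-1), (1 − 1/17^7)^(-1), (1 − 1/19^7)^(-1), (1 − 1/23^7)^(-1), (1 − 1/29^7)^(-1), (1 − 1/31^7)^(-1), (1 − 1/37^7)^(-1) = ∏ p^7 / (p^7 − 1) = 390612576496222063474132638651406606464249171649995563732972174614898335928125/387378248056510136247638717957281013418108703654497719879651674737546587052032.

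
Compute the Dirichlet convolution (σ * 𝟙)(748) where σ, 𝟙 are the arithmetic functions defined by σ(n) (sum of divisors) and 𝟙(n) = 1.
(σ * 𝟙)(748) = 2717

Divisors of 748: [1, 2, 4, 11, 17, 22, 34, 44, 68, 187, 374, 748]. For each d | 748:
  d = 1: σ(1) · 𝟙(748/1) = 1 · 1 = 1
  d = 2: σ(2) · 𝟙(748/2) = 3 · 1 = 3
  d = 4: σ(4) · 𝟙(748/4) = 7 · 1 = 7
  d = 11: σ(11) · 𝟙(748/11) = 12 · 1 = 12
  d = 17: σ(17) · 𝟙(748/17) = 18 · 1 = 18
  d = 22: σ(22) · 𝟙(748/22) = 36 · 1 = 36
  d = 34: σ(34) · 𝟙(748/34) = 54 · 1 = 54
  d = 44: σ(44) · 𝟙(748/44) = 84 · 1 = 84
  d = 68: σ(68) · 𝟙(748/68) = 126 · 1 = 126
  d = 187: σ(187) · 𝟙(748/187) = 216 · 1 = 216
  d = 374: σ(374) · 𝟙(748/374) = 648 · 1 = 648
  d = 748: σ(748) · 𝟙(748/748) = 1512 · 1 = 1512
Summing: (σ * 𝟙)(748) = 1 + 3 + 7 + 12 + 18 + 36 + 54 + 84 + 126 + 216 + 648 + 1512 = 2717.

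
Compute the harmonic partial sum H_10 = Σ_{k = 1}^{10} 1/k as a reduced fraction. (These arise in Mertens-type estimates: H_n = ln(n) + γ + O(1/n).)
H_10 = 7381/2520

Direct summation: H_10 = 1 + 1/2 + ... + 1/10. The least common denominator is lcm(1, ..., 10) = 2520; over this denominator the numerator is 2520 + 1260 + 840 + 630 + 504 + 420 + 360 + 315 + 280 + 252 = 7381, so H_10 = 7381/2520 (already in lowest terms) ≈ 2.92897. (The PNT-adjacent estimate ln(10) + γ ≈ 2.87980 matches within O(1/n).)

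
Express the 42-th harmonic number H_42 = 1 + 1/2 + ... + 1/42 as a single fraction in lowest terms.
H_42 = 12309312989335019/2844937529085600

Direct summation: H_42 = 1 + 1/2 + ... + 1/42. The least common denominator is lcm(1, ..., 42) = 219060189739591200; over this denominator the numerator is 219060189739591200 + 109530094869795600 + 73020063246530400 + 54765047434897800 + 43812037947918240 + 36510031623265200 + 31294312819941600 + 27382523717448900 + 24340021082176800 + 21906018973959120 + 19914562703599200 + 18255015811632600 + 16850783826122400 + 15647156409970800 + 14604012649306080 + 13691261858724450 + 12885893514093600 + 12170010541088400 + 11529483670504800 + 10953009486979560 + 10431437606647200 + 9957281351799600 + 9524356075634400 + 9127507905816300 + 8762407589583648 + 8425391913061200 + 8113340360725600 + 7823578204985400 + 7553799646192800 + 7302006324653040 + 7066457733535200 + 6845630929362225 + 6638187567866400 + 6442946757046800 + 6258862563988320 + 6085005270544200 + 5920545668637600 + 5764741835252400 + 5616927942040800 + 5476504743489780 + 5342931457063200 + 5215718803323600 = 947817100178796463, so H_42 = 947817100178796463/219060189739591200; reducing by gcd(947817100178796463, 219060189739591200) = 77 gives 12309312989335019/2844937529085600 ≈ 4.32674. (The PNT-adjacent estimate ln(42) + γ ≈ 4.31489 matches within O(1/n).)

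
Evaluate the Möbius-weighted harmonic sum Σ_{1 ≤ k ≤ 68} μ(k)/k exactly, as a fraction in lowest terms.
Σ μ(k)/k = 1690811146852662245882/1309720258513377842646515

Values of μ(k) for 1 ≤ k ≤ 68: μ(1) = 1, μ(2) = -1, μ(3) = -1, μ(5) = -1, μ(6) = 1, μ(7) = -1, μ(10) = 1, μ(11) = -1, μ(13) = -1, μ(14) = 1, μ(15) = 1, μ(17) = -1, μ(19) = -1, μ(21) = 1, μ(22) = 1, μ(23) = -1, μ(26) = 1, μ(29) = -1, μ(30) = -1, μ(31) = -1, μ(33) = 1, μ(34) = 1, μ(35) = 1, μ(37) = -1, μ(38) = 1, μ(39) = 1, μ(41) = -1, μ(42) = -1, μ(43) = -1, μ(46) = 1, μ(47) = -1, μ(51) = 1, μ(53) = -1, μ(55) = 1, μ(57) = 1, μ(58) = 1, μ(59) = -1, μ(61) = -1, μ(62) = 1, μ(65) = 1, μ(66) = -1, μ(67) = -1, with μ = 0 on non-squarefree integers. Summing μ(k)/k for k where μ(k) ≠ 0 gives 1690811146852662245882/1309720258513377842646515 ≈ 0.0013. (PNT ⟺ this sum → 0 as n → ∞.)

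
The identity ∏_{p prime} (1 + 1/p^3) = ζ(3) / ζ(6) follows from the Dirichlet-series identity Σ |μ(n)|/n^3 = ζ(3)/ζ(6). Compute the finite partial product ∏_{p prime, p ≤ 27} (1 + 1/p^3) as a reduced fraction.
∏ = 16117288424681472/13642976755448975

The primes p ≤ 27 are [2, 3, 5, 7, 11, 13, 17, 19, 23]. For each, (1 + 1/p^3) = (p^3 + 1)/p^3. Multiplying these fractions over p ∈ [2, 3, 5, 7, 11, 13, 17, 19, 23] gives 16117288424681472/13642976755448975. (In the limit P → ∞ this tends to ζ(3)/ζ(6).)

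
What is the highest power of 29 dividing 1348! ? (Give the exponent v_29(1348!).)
v_29(1348!) = 47

Legendre's formula: v_p(n!) = Σ_{k ≥ 1} ⌊n / p^k⌋. For p = 29, n = 1348, the terms are:
  ⌊1348/29^1⌋ = ⌊1348/29⌋ = 46
  ⌊1348/29^2⌋ = ⌊1348/841⌋ = 1
(the next term ⌊1348/29^3⌋ = 0, terminating the sum). Summing: v_29(1348!) = 46 + 1 = 47.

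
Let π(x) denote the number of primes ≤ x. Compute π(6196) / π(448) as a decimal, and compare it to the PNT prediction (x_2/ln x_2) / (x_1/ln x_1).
π(6196)/π(448) = 804/86 ≈ 9.3488;  PNT prediction ≈ 9.6696.

π(448) = 86 and π(6196) = 804, so π(6196)/π(448) ≈ 9.3488. The PNT-predicted ratio is (6196/ln(6196)) / (448/ln(448)) ≈ 9.6696. The two agree to within a few percent, as expected.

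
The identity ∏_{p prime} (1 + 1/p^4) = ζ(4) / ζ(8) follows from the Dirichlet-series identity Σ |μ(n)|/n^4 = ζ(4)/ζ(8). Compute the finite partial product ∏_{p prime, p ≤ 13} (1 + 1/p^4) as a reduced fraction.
∏ = 54787204936389122/50827803952550625

The primes p ≤ 13 are [2, 3, 5, 7, 11, 13]. For each, (1 + 1/p^4) = (p^4 + 1)/p^4. Multiplying these fractions over p ∈ [2, 3, 5, 7, 11, 13] gives 54787204936389122/50827803952550625. (In the limit P → ∞ this tends to ζ(4)/ζ(8).)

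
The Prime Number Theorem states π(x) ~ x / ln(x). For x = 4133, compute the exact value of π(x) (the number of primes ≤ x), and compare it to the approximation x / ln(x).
π(4133) = 569;  x/ln(x) ≈ 496.35;  relative error ≈ 12.77%.

Directly count primes up to 4133: π(4133) = 569. The PNT approximation gives 4133/ln(4133) ≈ 4133/8.32676 ≈ 496.35. Relative error (π(x) − x/ln(x)) / π(x) ≈ 12.77%; the approximation is known to undercount slightly (Li(x) is a better estimate).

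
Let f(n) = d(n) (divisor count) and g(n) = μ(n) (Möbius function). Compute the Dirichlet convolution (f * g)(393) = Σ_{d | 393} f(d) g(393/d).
(d * μ)(393) = 1

Divisors of 393: [1, 3, 131, 393]. For each d | 393:
  d = 1: d(1) · μ(393/1) = 1 · 1 = 1
  d = 3: d(3) · μ(393/3) = 2 · -1 = -2
  d = 131: d(131) · μ(393/131) = 2 · -1 = -2
  d = 393: d(393) · μ(393/393) = 4 · 1 = 4
Summing: (d * μ)(393) = 1 + -2 + -2 + 4 = 1.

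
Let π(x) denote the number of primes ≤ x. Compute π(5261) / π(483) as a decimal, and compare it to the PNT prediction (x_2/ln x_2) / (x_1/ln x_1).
π(5261)/π(483) = 698/92 ≈ 7.5870;  PNT prediction ≈ 7.8565.

π(483) = 92 and π(5261) = 698, so π(5261)/π(483) ≈ 7.5870. The PNT-predicted ratio is (5261/ln(5261)) / (483/ln(483)) ≈ 7.8565. The two agree to within a few percent, as expected.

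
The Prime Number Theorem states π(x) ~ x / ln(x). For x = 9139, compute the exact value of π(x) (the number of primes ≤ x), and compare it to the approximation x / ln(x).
π(9139) = 1133;  x/ln(x) ≈ 1002.05;  relative error ≈ 11.56%.

Directly count primes up to 9139: π(9139) = 1133. The PNT approximation gives 9139/ln(9139) ≈ 9139/9.12031 ≈ 1002.05. Relative error (π(x) − x/ln(x)) / π(x) ≈ 11.56%; the approximation is known to undercount slightly (Li(x) is a better estimate).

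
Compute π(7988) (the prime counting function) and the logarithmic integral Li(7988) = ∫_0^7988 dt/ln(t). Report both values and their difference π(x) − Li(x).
π(7988) = 1006;  Li(7988) ≈ 1025.08;  π(x) − Li(x) ≈ -19.08.

Direct count of primes ≤ 7988 gives π(7988) = 1006. Numerical evaluation of the logarithmic integral gives Li(7988) ≈ 1025.08. The difference π(x) − Li(x) ≈ -19.08 is typically negative for small/moderate x (Li(x) overestimates), though Littlewood's theorem shows this sign changes infinitely often.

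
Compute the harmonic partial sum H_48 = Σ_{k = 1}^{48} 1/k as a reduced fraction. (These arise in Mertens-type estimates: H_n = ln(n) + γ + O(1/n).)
H_48 = 282000222059796592919/63245806209101973600

Direct summation: H_48 = 1 + 1/2 + ... + 1/48. The least common denominator is lcm(1, ..., 48) = 442720643463713815200; over this denominator the numerator is 442720643463713815200 + 221360321731856907600 + 147573547821237938400 + 110680160865928453800 + 88544128692742763040 + 73786773910618969200 + 63245806209101973600 + 55340080432964226900 + 49191182607079312800 + 44272064346371381520 + 40247331223973983200 + 36893386955309484600 + 34055434112593370400 + 31622903104550986800 + 29514709564247587680 + 27670040216482113450 + 26042390791983165600 + 24595591303539656400 + 23301086498090200800 + 22136032173185690760 + 21081935403033991200 + 20123665611986991600 + 19248723628857122400 + 18446693477654742300 + 17708825738548552608 + 17027717056296685200 + 16397060869026437600 + 15811451552275493400 + 15266229084955648800 + 14757354782123793840 + 14281311079474639200 + 13835020108241056725 + 13415777074657994400 + 13021195395991582800 + 12649161241820394720 + 12297795651769828200 + 11965422796316589600 + 11650543249045100400 + 11351811370864456800 + 11068016086592845380 + 10798064474724727200 + 10540967701516995600 + 10295828917760786400 + 10061832805993495800 + 9838236521415862560 + 9624361814428561200 + 9419588158802421600 + 9223346738827371150 = 1974001554418576150433, so H_48 = 1974001554418576150433/442720643463713815200; reducing by gcd(1974001554418576150433, 442720643463713815200) = 7 gives 282000222059796592919/63245806209101973600 ≈ 4.45880. (The PNT-adjacent estimate ln(48) + γ ≈ 4.44842 matches within O(1/n).)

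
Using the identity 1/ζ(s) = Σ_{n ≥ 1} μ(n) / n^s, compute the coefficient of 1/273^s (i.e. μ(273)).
μ(273) = -1

Factor n = 273 = 3 · 7 · 13. μ(n) = 0 if any exponent ≥ 2 (not squarefree); otherwise μ(n) = (−1)^{ω(n)} where ω(n) is the number of distinct prime factors. Applying: μ(273) = -1.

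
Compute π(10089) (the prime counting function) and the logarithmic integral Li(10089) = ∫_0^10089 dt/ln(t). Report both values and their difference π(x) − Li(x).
π(10089) = 1237;  Li(10089) ≈ 1255.80;  π(x) − Li(x) ≈ -18.80.

Direct count of primes ≤ 10089 gives π(10089) = 1237. Numerical evaluation of the logarithmic integral gives Li(10089) ≈ 1255.80. The difference π(x) − Li(x) ≈ -18.80 is typically negative for small/moderate x (Li(x) overestimates), though Littlewood's theorem shows this sign changes infinitely often.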